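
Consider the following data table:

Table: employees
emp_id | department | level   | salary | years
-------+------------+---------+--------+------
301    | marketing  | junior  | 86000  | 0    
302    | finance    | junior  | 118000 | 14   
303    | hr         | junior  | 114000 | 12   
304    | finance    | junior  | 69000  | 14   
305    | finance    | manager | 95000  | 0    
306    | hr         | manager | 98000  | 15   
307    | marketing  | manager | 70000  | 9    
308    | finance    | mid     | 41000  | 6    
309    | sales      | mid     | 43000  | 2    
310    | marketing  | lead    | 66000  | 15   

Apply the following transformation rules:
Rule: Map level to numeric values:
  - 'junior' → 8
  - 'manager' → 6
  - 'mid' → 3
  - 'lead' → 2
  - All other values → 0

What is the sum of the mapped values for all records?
58

Step 1: Apply mapping to each record
Step 2: Count by status:
  'junior': 4 records × 8 = 32
  'manager': 3 records × 6 = 18
  'mid': 2 records × 3 = 6
  'lead': 1 records × 2 = 2
Step 3: Sum all mapped values = 58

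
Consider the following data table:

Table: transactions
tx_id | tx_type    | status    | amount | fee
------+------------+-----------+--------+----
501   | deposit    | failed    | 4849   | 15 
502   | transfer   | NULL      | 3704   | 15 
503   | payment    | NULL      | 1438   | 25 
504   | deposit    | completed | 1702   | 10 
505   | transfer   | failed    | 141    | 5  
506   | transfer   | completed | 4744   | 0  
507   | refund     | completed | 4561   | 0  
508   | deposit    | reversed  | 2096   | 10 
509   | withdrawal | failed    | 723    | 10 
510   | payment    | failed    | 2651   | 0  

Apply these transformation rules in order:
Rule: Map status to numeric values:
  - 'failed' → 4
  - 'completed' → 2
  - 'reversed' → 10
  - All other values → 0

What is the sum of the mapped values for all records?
32

Step 1: Apply mapping to each record
Step 2: Count by status:
  'failed': 4 records × 4 = 16
  'completed': 3 records × 2 = 6
  'reversed': 1 records × 10 = 10
Step 3: Sum all mapped values = 32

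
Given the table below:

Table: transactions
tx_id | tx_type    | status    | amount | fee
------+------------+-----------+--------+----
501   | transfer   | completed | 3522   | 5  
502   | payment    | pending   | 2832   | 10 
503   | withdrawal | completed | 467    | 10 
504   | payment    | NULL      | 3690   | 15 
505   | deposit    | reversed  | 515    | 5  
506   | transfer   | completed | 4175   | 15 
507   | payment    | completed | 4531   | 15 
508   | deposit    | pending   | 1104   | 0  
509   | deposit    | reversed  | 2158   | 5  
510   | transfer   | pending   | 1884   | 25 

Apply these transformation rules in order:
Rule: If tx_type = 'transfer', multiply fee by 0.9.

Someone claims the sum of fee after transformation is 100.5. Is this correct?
Yes, the result is correct.

Step 1: Calculate the correct sum after transformation
Step 2: Apply multiplier 0.9 to records where tx_type = 'transfer'
Step 3: Correct result = 100.5
Step 4: Claimed result = 100.5
Step 5: 100.5 = 100.5 ✓
Conclusion: The claimed result is correct.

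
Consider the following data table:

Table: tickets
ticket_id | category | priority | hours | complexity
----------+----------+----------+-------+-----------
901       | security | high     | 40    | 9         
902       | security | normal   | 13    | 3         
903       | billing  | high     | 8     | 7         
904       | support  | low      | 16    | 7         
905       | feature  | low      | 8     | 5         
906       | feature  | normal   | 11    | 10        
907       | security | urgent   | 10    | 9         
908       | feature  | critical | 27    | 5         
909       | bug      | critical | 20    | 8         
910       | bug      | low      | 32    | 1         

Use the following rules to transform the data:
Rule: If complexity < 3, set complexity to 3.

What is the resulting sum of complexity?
66

Step 1: 1 records have complexity < 3
Step 2: These records originally summed to 1
Step 3: After setting to minimum: 1 × 3 = 3
Step 4: Unaffected records sum: 63
Step 5: Final sum = 3 + 63 = 66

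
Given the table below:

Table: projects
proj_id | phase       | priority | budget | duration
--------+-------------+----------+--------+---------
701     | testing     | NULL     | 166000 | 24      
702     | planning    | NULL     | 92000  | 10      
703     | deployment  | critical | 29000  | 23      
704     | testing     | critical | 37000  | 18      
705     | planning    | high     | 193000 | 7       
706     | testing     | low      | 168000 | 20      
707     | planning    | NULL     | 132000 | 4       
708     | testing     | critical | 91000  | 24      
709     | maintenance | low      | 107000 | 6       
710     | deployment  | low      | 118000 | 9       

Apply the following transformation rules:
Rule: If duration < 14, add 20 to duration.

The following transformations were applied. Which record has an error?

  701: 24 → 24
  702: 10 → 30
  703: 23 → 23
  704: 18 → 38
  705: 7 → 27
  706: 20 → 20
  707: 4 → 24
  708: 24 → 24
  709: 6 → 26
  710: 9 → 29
Record 704 has an error. The correct transformed value should be 18, not 38.

Step 1: Check each record against the rule
Step 2: Record 704 has duration = 18
Step 3: Since 18 >= 14, the bonus should not have been applied
Step 4: Correct value = 18, but claimed value = 38
Conclusion: Record 704 has the error.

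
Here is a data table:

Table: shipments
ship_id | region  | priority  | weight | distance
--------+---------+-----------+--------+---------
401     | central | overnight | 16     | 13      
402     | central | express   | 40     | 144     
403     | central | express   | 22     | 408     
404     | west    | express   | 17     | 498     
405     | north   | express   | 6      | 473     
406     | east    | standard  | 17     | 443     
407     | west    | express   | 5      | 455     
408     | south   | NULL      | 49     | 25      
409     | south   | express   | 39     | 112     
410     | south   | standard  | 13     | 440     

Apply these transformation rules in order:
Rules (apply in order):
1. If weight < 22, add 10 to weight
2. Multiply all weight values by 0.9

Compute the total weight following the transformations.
255.6

Step 1: Apply Rule 1 - Add 10 to records with weight < 22
  - 6 records affected: 74 + (6 × 10) = 134
  - Unaffected records: 150
  - Sum after Rule 1: 284
Step 2: Apply Rule 2 - Multiply all by 0.9
  - 284 × 0.9 = 255.6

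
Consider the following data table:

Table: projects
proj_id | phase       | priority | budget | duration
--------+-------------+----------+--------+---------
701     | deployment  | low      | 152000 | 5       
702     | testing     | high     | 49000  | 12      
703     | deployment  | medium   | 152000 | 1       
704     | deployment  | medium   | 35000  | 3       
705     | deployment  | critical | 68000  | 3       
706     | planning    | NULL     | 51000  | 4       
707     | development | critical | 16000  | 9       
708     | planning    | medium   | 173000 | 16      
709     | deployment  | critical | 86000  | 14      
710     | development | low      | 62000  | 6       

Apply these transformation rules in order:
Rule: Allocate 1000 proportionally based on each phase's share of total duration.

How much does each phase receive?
deployment: 356.16, development: 205.48, planning: 273.97, testing: 164.38

Step 1: Calculate total duration = 73
Step 2: Calculate each phase's proportion:
  deployment: 26/73 = 35.62% → 356.16
  development: 15/73 = 20.55% → 205.48
  planning: 20/73 = 27.40% → 273.97
  testing: 12/73 = 16.44% → 164.38
Step 3: Verify: sum of allocations ≈ 1000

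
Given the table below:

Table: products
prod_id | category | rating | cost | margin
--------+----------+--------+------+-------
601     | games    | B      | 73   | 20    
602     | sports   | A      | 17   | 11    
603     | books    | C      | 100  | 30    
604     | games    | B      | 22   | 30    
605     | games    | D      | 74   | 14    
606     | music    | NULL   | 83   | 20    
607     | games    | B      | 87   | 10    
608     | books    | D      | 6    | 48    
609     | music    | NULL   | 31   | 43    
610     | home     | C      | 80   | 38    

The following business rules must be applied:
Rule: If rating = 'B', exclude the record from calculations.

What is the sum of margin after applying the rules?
204

Step 1: Identify records where rating = 'B'
Step 2: The excluded records sum to 60
Step 3: Original total margin = 264
Step 4: Remaining total = 264 - 60 = 204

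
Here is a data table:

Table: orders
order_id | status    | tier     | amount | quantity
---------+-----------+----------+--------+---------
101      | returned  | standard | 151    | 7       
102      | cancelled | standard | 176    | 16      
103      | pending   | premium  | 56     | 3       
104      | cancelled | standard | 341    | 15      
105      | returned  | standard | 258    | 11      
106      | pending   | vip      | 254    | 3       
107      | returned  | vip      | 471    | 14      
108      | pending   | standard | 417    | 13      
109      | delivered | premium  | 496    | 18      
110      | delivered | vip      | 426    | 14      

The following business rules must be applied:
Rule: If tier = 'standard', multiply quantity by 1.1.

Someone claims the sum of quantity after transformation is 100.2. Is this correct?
No, the correct result is 120.2.

Step 1: Calculate the correct sum after transformation
Step 2: Apply multiplier 1.1 to records where tier = 'standard'
Step 3: Correct result = 120.2
Step 4: Claimed result = 100.2
Step 5: 120.2 ≠ 100.2
Conclusion: The claimed result is incorrect. The correct answer is 120.2.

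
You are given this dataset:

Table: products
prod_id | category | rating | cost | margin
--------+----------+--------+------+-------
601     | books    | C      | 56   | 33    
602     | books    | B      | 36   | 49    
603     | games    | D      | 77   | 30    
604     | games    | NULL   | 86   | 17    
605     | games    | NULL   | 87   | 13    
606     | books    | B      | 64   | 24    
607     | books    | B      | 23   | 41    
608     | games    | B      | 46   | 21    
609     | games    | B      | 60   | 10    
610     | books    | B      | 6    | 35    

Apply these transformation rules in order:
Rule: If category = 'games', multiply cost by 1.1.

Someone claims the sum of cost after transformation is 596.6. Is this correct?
No, the correct result is 576.6.

Step 1: Calculate the correct sum after transformation
Step 2: Apply multiplier 1.1 to records where category = 'games'
Step 3: Correct result = 576.6
Step 4: Claimed result = 596.6
Step 5: 576.6 ≠ 596.6
Conclusion: The claimed result is incorrect. The correct answer is 576.6.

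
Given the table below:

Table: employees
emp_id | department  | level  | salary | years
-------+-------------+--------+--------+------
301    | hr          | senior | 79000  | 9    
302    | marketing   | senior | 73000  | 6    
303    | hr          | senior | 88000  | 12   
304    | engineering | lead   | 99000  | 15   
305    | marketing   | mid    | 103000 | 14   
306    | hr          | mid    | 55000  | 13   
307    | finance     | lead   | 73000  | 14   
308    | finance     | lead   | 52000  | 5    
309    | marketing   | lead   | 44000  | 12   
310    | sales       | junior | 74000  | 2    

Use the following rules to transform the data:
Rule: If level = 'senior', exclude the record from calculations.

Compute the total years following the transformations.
75

Step 1: Identify records where level = 'senior'
Step 2: The excluded records sum to 27
Step 3: Original total years = 102
Step 4: Remaining total = 102 - 27 = 75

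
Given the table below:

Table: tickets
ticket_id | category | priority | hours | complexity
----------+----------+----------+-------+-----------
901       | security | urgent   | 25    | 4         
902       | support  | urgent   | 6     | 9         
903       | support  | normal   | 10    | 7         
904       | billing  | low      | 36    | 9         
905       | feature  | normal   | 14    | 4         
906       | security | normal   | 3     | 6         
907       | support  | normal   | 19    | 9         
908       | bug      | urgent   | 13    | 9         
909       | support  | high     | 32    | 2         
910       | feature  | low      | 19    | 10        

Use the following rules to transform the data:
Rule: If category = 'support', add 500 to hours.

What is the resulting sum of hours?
2177

Step 1: Count records where category = 'support': 4
Step 2: Total bonus added: 4 × 500 = 2000
Step 3: Original sum of hours: 177
Step 4: Final sum = 177 + 2000 = 2177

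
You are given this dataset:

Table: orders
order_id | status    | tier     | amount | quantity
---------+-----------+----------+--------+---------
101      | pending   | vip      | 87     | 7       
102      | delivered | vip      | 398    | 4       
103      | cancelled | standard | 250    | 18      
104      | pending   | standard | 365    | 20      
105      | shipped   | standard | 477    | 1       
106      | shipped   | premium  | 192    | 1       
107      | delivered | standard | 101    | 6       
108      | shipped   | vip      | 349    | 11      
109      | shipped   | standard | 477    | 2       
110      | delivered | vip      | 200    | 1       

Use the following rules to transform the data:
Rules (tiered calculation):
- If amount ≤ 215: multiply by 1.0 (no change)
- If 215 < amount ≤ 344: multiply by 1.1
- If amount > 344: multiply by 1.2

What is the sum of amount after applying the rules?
3334.2

Step 1: Tier 1 (amount ≤ 215): 4 records, sum = 580 × 1.0 = 580.0
Step 2: Tier 2 (215 < amount ≤ 344): 1 records, sum = 250 × 1.1 = 275.0
Step 3: Tier 3 (amount > 344): 5 records, sum = 2066 × 1.2 = 2479.2
Step 4: Final sum = 580.0 + 275.0 + 2479.2 = 3334.2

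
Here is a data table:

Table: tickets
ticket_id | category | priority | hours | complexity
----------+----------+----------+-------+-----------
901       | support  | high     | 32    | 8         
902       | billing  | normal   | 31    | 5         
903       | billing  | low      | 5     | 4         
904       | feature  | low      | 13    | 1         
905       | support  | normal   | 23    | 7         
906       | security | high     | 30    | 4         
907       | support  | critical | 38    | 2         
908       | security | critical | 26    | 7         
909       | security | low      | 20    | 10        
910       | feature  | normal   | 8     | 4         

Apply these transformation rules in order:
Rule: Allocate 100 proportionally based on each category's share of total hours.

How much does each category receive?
billing: 15.93, feature: 9.29, security: 33.63, support: 41.15

Step 1: Calculate total hours = 226
Step 2: Calculate each category's proportion:
  billing: 36/226 = 15.93% → 15.93
  feature: 21/226 = 9.29% → 9.29
  security: 76/226 = 33.63% → 33.63
  support: 93/226 = 41.15% → 41.15
Step 3: Verify: sum of allocations ≈ 100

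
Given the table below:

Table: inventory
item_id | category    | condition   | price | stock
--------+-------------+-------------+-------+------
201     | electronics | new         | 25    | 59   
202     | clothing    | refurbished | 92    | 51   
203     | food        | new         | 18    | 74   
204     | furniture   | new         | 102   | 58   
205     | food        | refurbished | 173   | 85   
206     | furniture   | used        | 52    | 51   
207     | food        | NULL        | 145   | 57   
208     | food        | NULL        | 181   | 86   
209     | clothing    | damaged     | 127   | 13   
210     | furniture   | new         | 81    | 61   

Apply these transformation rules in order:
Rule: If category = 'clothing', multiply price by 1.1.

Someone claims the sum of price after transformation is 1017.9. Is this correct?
Yes, the result is correct.

Step 1: Calculate the correct sum after transformation
Step 2: Apply multiplier 1.1 to records where category = 'clothing'
Step 3: Correct result = 1017.9
Step 4: Claimed result = 1017.9
Step 5: 1017.9 = 1017.9 ✓
Conclusion: The claimed result is correct.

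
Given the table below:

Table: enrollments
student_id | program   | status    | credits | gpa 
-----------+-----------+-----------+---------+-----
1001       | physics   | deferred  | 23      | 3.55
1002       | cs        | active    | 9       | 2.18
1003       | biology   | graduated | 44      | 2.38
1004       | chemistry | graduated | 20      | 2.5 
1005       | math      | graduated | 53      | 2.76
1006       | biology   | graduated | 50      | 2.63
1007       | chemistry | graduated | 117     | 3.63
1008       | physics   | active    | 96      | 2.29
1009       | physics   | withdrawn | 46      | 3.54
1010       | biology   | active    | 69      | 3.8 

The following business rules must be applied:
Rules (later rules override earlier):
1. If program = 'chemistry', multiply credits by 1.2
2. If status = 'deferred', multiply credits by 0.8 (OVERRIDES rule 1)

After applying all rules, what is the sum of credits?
549.8

Step 1: Rule 2 takes priority for records with status = 'deferred'
  - 1 records: 23 × 0.8 = 18.4
Step 2: Rule 1 applies to remaining records with program = 'chemistry'
  - 2 records: 137 × 1.2 = 164.4
Step 3: Other records unchanged: 367
Step 4: Final sum = 18.4 + 164.4 + 367 = 549.8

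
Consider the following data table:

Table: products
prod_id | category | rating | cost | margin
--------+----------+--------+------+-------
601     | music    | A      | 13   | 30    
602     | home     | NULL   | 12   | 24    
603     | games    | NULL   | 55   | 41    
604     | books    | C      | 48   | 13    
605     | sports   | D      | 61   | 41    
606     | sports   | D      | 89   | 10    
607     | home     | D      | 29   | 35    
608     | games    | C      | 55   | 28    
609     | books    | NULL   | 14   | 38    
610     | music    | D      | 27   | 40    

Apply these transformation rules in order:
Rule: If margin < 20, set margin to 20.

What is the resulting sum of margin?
317

Step 1: 2 records have margin < 20
Step 2: These records originally summed to 23
Step 3: After setting to minimum: 2 × 20 = 40
Step 4: Unaffected records sum: 277
Step 5: Final sum = 40 + 277 = 317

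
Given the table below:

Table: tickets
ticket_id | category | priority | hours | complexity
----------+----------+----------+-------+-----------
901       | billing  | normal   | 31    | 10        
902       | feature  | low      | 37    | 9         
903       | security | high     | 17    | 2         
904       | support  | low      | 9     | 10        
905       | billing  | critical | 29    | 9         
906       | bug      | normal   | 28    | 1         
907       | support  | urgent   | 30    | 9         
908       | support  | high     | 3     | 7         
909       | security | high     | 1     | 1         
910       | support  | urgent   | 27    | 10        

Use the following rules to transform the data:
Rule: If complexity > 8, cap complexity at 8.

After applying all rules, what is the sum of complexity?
59

Step 1: 6 records have complexity > 8
Step 2: These records originally summed to 57
Step 3: After capping: 6 × 8 = 48
Step 4: Unaffected records sum: 11
Step 5: Final sum = 48 + 11 = 59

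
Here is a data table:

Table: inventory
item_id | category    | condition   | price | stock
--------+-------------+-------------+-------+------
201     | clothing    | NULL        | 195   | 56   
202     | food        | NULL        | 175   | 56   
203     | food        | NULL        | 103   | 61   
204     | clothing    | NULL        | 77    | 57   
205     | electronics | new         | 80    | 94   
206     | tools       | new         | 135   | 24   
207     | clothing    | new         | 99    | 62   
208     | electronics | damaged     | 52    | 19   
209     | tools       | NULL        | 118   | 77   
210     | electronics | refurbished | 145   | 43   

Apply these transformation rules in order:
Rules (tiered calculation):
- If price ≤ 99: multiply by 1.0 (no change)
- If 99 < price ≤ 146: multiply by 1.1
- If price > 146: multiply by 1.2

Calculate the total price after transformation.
1303.1

Step 1: Tier 1 (price ≤ 99): 4 records, sum = 308 × 1.0 = 308.0
Step 2: Tier 2 (99 < price ≤ 146): 4 records, sum = 501 × 1.1 = 551.1
Step 3: Tier 3 (price > 146): 2 records, sum = 370 × 1.2 = 444.0
Step 4: Final sum = 308.0 + 551.1 + 444.0 = 1303.1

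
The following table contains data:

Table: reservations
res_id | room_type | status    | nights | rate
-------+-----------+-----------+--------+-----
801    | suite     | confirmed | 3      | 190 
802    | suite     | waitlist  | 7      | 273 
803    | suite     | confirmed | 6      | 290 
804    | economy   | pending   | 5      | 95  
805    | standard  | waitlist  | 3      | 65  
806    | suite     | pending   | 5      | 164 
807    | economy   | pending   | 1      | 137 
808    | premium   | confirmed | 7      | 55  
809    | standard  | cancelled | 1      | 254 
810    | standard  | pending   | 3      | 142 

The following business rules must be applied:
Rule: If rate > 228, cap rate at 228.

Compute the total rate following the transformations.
1532

Step 1: 3 records have rate > 228
Step 2: These records originally summed to 817
Step 3: After capping: 3 × 228 = 684
Step 4: Unaffected records sum: 848
Step 5: Final sum = 684 + 848 = 1532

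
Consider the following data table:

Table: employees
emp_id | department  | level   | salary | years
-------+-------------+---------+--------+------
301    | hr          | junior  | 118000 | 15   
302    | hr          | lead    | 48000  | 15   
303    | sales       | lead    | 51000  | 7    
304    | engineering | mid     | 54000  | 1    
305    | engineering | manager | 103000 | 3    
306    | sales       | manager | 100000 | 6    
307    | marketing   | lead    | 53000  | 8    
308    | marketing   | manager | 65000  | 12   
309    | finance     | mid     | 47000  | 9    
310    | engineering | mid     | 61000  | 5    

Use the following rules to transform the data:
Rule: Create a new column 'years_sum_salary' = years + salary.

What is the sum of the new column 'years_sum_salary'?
700081

Step 1: For each record, compute years + salary
Example calculations:
  15 + 118000 = 118015
  15 + 48000 = 48015
  7 + 51000 = 51007
  ...
Step 2: Sum all derived values
Step 3: Total = 700081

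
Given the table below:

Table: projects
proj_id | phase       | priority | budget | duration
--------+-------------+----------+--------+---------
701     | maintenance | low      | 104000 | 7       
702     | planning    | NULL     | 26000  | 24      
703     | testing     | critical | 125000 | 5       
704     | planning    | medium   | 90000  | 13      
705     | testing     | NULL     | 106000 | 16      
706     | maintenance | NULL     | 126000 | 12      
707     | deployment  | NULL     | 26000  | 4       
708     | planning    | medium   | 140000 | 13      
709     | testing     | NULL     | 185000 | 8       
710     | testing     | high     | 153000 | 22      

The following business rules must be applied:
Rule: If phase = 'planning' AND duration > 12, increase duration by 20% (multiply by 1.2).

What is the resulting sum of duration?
134.0

Step 1: Find records where phase = 'planning' AND duration > 12
Step 2: 3 records match, summing to 50
Step 3: After multiplier: 50 × 1.2 = 60.0
Step 4: Unaffected records sum: 74
Step 5: Final sum = 60.0 + 74 = 134.0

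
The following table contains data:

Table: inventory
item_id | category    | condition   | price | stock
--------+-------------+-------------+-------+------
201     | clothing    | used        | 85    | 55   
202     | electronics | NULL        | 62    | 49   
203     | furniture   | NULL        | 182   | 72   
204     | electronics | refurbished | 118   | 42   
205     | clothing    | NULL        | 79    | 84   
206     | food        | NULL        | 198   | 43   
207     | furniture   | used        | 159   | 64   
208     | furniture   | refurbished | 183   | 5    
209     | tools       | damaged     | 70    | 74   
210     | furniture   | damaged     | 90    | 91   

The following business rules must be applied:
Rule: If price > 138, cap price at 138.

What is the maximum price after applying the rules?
138

Step 1: Original maximum price = 198
Step 2: Apply cap at 138
Step 3: 4 records had price > 138 and were capped
Step 4: Maximum after transformation = 138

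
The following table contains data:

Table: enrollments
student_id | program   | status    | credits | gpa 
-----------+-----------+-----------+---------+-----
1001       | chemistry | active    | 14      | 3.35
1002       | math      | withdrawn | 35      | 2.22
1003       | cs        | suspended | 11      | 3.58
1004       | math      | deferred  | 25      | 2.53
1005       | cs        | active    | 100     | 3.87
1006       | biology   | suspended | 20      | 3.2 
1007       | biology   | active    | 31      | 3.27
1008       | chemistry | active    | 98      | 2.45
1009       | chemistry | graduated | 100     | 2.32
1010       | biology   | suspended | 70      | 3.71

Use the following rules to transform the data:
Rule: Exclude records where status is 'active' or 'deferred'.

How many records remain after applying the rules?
5

Step 1: Count records to exclude
  - 4 (active) + 1 (deferred) = 5 records
Step 2: Total records: 10
Step 3: Remaining = 10 - 5 = 5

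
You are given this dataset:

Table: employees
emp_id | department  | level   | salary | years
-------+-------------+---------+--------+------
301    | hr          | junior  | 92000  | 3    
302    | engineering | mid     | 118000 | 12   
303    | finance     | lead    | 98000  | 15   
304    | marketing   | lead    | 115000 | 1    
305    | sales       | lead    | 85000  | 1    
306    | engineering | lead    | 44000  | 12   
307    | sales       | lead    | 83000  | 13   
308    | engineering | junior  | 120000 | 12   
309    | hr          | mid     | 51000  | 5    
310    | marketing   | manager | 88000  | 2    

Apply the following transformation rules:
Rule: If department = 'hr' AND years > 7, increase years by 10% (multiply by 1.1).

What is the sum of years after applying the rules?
76

Step 1: Find records where department = 'hr' AND years > 7
Step 2: 0 records match, summing to 0
Step 3: After multiplier: 0 × 1.1 = 0.0
Step 4: Unaffected records sum: 76
Step 5: Final sum = 0.0 + 76 = 76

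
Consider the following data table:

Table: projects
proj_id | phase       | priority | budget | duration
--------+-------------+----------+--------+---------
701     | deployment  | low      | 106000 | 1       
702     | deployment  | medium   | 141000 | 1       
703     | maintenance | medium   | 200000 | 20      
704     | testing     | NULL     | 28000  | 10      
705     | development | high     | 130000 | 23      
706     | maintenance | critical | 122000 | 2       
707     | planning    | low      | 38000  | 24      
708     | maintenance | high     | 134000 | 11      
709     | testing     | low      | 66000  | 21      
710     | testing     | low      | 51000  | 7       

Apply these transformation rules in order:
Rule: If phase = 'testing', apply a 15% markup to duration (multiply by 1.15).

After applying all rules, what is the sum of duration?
125.7

Step 1: Records with phase = 'testing' have total duration = 38
Step 2: Apply multiplier: 38 × 1.15 = 43.7
Step 3: Other records total: 82
Step 4: Final sum = 43.7 + 82 = 125.7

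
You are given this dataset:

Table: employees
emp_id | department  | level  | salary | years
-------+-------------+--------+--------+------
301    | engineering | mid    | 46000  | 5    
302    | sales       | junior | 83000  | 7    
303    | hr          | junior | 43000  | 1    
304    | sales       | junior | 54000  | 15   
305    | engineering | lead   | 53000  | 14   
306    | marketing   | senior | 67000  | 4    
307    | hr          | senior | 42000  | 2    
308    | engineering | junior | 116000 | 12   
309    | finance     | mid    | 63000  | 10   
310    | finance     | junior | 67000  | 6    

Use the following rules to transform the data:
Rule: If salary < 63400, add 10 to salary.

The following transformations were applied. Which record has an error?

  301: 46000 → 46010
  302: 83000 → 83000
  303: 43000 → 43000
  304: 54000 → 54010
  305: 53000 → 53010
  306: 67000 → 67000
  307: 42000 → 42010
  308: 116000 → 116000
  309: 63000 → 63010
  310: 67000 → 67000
Record 303 has an error. The correct transformed value should be 43010, not 43000.

Step 1: Check each record against the rule
Step 2: Record 303 has salary = 43000
Step 3: Since 43000 < 63400, the bonus should have been applied
Step 4: Correct value = 43010, but claimed value = 43000
Conclusion: Record 303 has the error.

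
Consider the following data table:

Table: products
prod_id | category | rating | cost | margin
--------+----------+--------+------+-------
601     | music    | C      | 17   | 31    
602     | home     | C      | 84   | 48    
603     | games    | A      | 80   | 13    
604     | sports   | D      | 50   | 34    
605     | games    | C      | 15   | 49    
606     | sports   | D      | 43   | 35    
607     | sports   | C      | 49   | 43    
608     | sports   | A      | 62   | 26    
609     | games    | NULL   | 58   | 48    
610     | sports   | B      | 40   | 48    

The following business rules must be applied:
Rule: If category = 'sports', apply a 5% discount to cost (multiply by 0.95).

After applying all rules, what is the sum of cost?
485.8

Step 1: Records with category = 'sports' have total cost = 244
Step 2: Apply multiplier: 244 × 0.95 = 231.8
Step 3: Other records total: 254
Step 4: Final sum = 231.8 + 254 = 485.8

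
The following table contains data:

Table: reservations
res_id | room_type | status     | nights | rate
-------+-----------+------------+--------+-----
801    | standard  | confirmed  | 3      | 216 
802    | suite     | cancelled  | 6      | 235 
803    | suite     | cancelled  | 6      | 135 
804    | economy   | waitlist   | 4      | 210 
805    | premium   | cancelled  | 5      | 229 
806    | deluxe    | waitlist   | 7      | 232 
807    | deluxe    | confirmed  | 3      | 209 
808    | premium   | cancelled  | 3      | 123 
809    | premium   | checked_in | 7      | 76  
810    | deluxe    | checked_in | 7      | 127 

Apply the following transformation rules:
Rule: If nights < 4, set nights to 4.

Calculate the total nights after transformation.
54

Step 1: 3 records have nights < 4
Step 2: These records originally summed to 9
Step 3: After setting to minimum: 3 × 4 = 12
Step 4: Unaffected records sum: 42
Step 5: Final sum = 12 + 42 = 54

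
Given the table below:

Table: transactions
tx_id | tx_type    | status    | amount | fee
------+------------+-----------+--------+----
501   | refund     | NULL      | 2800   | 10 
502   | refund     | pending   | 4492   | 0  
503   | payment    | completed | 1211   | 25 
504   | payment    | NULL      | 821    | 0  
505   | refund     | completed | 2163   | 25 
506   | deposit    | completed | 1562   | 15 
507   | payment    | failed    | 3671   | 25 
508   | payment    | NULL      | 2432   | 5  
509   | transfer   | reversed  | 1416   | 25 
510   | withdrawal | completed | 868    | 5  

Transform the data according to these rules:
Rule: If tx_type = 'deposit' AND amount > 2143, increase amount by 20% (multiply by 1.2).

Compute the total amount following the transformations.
21436

Step 1: Find records where tx_type = 'deposit' AND amount > 2143
Step 2: 0 records match, summing to 0
Step 3: After multiplier: 0 × 1.2 = 0.0
Step 4: Unaffected records sum: 21436
Step 5: Final sum = 0.0 + 21436 = 21436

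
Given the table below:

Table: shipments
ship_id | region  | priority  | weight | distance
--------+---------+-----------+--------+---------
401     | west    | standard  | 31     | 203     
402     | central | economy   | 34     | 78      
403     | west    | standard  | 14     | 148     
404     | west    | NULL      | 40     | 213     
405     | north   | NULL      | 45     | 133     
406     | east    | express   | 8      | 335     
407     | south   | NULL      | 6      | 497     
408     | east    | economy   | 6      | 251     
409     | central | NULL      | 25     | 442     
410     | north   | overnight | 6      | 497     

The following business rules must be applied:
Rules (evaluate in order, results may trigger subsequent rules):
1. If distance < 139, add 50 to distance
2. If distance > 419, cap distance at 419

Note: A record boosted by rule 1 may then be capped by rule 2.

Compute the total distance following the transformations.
2718

Step 1: Apply rule 1 to records with distance < 139
  - 2 records get bonus of 50
  - Of these, 0 records then exceed 419 and get capped
Step 2: Apply rule 2 to records with distance > 419
  - 3 records (original) are capped
Step 3: Calculate final sum = 2718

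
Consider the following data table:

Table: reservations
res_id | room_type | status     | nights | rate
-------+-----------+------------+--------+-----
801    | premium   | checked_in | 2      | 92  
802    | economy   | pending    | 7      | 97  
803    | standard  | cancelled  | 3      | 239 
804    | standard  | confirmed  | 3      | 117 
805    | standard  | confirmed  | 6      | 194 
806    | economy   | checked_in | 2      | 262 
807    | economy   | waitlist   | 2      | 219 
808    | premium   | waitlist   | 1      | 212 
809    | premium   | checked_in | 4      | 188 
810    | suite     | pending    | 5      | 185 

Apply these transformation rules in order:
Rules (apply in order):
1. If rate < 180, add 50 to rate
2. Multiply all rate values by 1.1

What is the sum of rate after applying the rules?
2150.5

Step 1: Apply Rule 1 - Add 50 to records with rate < 180
  - 3 records affected: 306 + (3 × 50) = 456
  - Unaffected records: 1499
  - Sum after Rule 1: 1955
Step 2: Apply Rule 2 - Multiply all by 1.1
  - 1955 × 1.1 = 2150.5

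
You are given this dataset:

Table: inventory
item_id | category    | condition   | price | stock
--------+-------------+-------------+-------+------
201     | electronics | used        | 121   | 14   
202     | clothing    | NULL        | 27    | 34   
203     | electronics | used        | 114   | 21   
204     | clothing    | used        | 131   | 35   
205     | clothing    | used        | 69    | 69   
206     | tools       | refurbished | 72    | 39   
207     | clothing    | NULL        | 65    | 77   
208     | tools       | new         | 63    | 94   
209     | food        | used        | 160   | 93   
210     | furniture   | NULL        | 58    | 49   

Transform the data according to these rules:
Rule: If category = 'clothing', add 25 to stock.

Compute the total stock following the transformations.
625

Step 1: Count records where category = 'clothing': 4
Step 2: Total bonus added: 4 × 25 = 100
Step 3: Original sum of stock: 525
Step 4: Final sum = 525 + 100 = 625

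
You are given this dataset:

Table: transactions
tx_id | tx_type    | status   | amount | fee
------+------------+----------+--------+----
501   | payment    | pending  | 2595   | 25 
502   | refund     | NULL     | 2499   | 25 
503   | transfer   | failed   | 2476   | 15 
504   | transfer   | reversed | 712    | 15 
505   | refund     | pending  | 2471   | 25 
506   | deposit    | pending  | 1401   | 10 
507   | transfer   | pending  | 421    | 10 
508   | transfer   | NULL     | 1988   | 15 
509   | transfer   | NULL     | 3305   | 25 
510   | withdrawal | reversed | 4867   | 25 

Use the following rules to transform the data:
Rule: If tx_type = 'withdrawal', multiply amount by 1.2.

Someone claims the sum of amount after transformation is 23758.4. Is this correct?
No, the correct result is 23708.4.

Step 1: Calculate the correct sum after transformation
Step 2: Apply multiplier 1.2 to records where tx_type = 'withdrawal'
Step 3: Correct result = 23708.4
Step 4: Claimed result = 23758.4
Step 5: 23708.4 ≠ 23758.4
Conclusion: The claimed result is incorrect. The correct answer is 23708.4.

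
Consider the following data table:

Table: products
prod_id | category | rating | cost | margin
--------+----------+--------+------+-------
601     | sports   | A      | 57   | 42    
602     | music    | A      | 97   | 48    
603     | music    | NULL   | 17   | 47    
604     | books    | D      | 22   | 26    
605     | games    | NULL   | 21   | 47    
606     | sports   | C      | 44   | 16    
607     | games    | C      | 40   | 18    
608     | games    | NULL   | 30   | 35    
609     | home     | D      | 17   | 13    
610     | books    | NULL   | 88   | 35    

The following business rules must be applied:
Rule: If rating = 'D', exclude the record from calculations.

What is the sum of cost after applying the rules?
394

Step 1: Identify records where rating = 'D'
Step 2: The excluded records sum to 39
Step 3: Original total cost = 433
Step 4: Remaining total = 433 - 39 = 394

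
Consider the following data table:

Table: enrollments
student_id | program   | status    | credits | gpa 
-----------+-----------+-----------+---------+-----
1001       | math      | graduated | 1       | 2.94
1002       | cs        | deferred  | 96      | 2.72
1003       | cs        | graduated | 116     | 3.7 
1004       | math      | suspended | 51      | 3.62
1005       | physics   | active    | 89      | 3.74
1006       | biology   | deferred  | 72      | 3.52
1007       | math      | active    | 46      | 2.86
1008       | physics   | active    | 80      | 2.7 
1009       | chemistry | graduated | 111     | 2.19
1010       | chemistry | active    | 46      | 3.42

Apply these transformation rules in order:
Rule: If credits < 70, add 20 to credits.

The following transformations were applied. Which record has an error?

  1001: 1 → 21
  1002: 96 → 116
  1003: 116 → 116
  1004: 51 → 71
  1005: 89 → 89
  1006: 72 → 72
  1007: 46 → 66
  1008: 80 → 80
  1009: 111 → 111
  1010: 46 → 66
Record 1002 has an error. The correct transformed value should be 96, not 116.

Step 1: Check each record against the rule
Step 2: Record 1002 has credits = 96
Step 3: Since 96 >= 70, the bonus should not have been applied
Step 4: Correct value = 96, but claimed value = 116
Conclusion: Record 1002 has the error.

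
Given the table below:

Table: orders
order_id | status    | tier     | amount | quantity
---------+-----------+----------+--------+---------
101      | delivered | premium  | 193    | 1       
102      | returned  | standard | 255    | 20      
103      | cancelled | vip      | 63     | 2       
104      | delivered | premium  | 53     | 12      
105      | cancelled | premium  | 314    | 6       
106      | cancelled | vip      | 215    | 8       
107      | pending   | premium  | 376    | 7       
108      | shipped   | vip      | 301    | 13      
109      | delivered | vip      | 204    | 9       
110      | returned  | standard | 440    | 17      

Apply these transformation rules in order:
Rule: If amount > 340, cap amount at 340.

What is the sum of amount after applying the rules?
2278

Step 1: 2 records have amount > 340
Step 2: These records originally summed to 816
Step 3: After capping: 2 × 340 = 680
Step 4: Unaffected records sum: 1598
Step 5: Final sum = 680 + 1598 = 2278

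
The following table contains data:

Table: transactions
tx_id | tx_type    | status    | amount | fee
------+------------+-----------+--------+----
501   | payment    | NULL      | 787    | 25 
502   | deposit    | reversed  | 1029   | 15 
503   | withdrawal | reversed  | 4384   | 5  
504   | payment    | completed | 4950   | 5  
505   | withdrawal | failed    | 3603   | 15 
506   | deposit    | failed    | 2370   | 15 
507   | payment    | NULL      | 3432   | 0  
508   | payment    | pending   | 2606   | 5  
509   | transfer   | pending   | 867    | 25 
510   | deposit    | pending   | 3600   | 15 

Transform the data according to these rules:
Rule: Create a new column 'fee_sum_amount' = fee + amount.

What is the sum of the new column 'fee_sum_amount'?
27753

Step 1: For each record, compute fee + amount
Example calculations:
  25 + 787 = 812
  15 + 1029 = 1044
  5 + 4384 = 4389
  ...
Step 2: Sum all derived values
Step 3: Total = 27753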